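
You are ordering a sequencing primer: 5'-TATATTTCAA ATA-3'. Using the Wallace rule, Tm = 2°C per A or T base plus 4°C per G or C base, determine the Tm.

Scanning the sequence gives G=0, T=6, A=6, C=1.
AT pairs contribute 12, GC pairs contribute 1.
Tm = 2×12 + 4×1 = 28°C

28°C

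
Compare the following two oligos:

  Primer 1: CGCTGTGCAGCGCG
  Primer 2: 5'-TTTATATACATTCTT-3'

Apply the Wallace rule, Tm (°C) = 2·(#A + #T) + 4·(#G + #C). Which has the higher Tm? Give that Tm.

Primer 1, 50°C

Primer 1: A+T=3, G+C=11 → Tm = 2(3)+4(11) = 50°C
Primer 2: A+T=13, G+C=2 → Tm = 2(13)+4(2) = 34°C
50°C vs 34°C → primer 1 is higher.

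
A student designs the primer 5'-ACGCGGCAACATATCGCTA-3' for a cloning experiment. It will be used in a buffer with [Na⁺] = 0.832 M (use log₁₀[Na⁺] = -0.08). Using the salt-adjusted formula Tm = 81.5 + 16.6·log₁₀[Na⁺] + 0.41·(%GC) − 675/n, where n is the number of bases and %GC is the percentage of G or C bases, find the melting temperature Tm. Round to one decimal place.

66.2°C

Length n = 19. Base counts: C=6, A=6, T=3, G=4
G+C = 10, so %GC = 10/19 × 100 = 52.632%
Salt term: 16.6 × (-0.08) = -1.328
GC term: 0.41 × 52.632 = 21.579; length term: −675/19 = −35.526
Tm = 81.5 + (-1.328) + 21.579 − 35.526 = 66.225 → 66.2°C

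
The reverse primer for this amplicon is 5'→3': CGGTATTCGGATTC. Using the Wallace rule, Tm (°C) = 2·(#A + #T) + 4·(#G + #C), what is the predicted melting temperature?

42°C

Base counts: C=3, G=4, T=5, A=2
A+T = 7, G+C = 7
Tm = 2(7) + 4(7) = 14 + 28 = 42°C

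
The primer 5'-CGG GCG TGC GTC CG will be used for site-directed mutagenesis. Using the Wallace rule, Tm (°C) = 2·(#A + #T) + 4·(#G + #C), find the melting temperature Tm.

52°C

Counting bases: C=5, G=7, A=0, T=2
So N_AT = 2 and N_GC = 12.
Tm = 4·12 + 2·2 = 48 + 4 = 52°C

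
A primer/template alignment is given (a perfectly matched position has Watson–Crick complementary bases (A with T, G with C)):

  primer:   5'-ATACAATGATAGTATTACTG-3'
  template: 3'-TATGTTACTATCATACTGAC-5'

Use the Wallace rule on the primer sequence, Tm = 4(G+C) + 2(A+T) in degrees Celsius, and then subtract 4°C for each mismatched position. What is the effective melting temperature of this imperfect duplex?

46°C

Primer base counts: A=8, T=7, G=3, C=2 → A+T=15, G+C=5
Perfect-match Tm = 2(15) + 4(5) = 30 + 20 = 50°C
Mismatches (positions where the bases are not complementary): 1 (at position 16)
Effective Tm = 50 − 1×4 = 50 − 4 = 46°C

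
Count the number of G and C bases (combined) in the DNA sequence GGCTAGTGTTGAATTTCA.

Scanning the sequence gives C=2, G=5, A=4, T=7.
Total G or C: 5 + 2 = 7

7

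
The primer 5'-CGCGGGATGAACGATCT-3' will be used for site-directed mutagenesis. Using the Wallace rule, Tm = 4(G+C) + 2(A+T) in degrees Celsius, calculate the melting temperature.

54°C

Scanning the sequence gives C=4, G=6, T=3, A=4.
AT pairs contribute 7, GC pairs contribute 10.
Tm = 2(7) + 4(10) = 14 + 40 = 54°C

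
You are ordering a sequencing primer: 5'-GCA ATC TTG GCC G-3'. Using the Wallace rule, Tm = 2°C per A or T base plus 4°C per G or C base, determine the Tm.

42°C

Scanning the sequence gives T=3, G=4, C=4, A=2.
So N_AT = 5 and N_GC = 8.
Tm = 2(5) + 4(8) = 10 + 32 = 42°C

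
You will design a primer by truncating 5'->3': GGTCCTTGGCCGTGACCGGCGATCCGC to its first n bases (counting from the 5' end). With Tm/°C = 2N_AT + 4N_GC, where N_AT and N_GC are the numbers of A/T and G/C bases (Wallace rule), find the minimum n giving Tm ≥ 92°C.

First 26 bases: GGTCCTTGGCCGTGACCGGCGATCCG → Tm = 90°C (< 92°C)
First 27 bases: GGTCCTTGGCCGTGACCGGCGATCCGC → Tm = 94°C (≥ 92°C)
Each additional base adds 2°C (A/T) or 4°C (G/C), so Tm is non-decreasing in n; n = 27 is the first length to reach 92°C.

n = 27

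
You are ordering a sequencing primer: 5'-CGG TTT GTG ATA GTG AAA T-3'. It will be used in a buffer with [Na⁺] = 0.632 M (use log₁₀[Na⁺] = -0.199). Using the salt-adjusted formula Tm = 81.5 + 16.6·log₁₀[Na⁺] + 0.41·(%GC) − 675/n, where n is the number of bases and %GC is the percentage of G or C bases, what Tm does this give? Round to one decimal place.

Length n = 19. Counting bases: G=6, T=7, A=5, C=1
G+C = 7, so %GC = 7/19 × 100 = 36.842%
Salt term: 16.6 × (-0.199) = -3.303
GC term: 0.41 × 36.842 = 15.105; length term: −675/19 = −35.526
Tm = 81.5 + (-3.303) + 15.105 − 35.526 = 57.776 → 57.8°C

57.8°C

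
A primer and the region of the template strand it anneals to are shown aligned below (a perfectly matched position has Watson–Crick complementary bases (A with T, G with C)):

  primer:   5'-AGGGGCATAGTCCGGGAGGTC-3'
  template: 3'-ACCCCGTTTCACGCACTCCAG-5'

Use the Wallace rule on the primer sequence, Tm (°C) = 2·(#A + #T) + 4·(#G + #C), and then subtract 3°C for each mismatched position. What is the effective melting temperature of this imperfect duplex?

58°C

Primer base counts: A=4, T=3, G=10, C=4 → A+T=7, G+C=14
Perfect-match Tm = 2(7) + 4(14) = 14 + 56 = 70°C
Mismatches (positions where the bases are not complementary): 4 (at positions 1, 8, 12, 15)
Effective Tm = 70 − 4×3 = 70 − 12 = 58°C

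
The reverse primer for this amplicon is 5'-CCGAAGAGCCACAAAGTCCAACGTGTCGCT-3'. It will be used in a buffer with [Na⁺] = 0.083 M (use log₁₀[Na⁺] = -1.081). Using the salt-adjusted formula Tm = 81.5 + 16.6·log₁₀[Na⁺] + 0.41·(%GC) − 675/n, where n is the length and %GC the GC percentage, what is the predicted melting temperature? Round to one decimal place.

Length n = 30. Base counts: A=9, C=10, G=7, T=4
G+C = 17, so %GC = 17/30 × 100 = 56.667%
Salt term: 16.6 × (-1.081) = -17.945
GC term: 0.41 × 56.667 = 23.233; length term: −675/30 = −22.5
Tm = 81.5 + (-17.945) + 23.233 − 22.5 = 64.288 → 64.3°C

64.3°C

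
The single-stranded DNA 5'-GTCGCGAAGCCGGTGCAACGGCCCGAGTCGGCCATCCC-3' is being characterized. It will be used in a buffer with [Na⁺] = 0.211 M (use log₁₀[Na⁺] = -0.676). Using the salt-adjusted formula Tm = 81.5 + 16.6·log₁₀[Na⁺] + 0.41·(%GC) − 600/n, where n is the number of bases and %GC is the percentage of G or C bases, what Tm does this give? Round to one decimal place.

Length n = 38. Base counts: C=15, G=13, T=4, A=6
G+C = 28, so %GC = 28/38 × 100 = 73.684%
Salt term: 16.6 × (-0.676) = -11.222
GC term: 0.41 × 73.684 = 30.21; length term: −600/38 = −15.789
Tm = 81.5 + (-11.222) + 30.21 − 15.789 = 84.699 → 84.7°C

84.7°C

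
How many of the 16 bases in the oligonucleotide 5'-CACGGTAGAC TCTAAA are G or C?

Counting bases: C=4, A=6, G=3, T=3
G+C = 3 + 4 = 7

7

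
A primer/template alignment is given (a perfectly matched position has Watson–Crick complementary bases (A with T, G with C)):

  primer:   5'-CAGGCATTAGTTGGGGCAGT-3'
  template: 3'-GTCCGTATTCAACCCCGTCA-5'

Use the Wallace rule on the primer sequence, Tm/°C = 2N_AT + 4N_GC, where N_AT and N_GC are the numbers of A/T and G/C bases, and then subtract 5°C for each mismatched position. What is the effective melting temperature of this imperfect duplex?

57°C

Primer base counts: A=4, T=5, G=8, C=3 → A+T=9, G+C=11
Perfect-match Tm = 2(9) + 4(11) = 18 + 44 = 62°C
Mismatches (positions where the bases are not complementary): 1 (at position 8)
Effective Tm = 62 − 1×5 = 62 − 5 = 57°C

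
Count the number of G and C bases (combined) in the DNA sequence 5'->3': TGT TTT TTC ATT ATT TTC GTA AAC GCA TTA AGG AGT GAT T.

11

A=10, C=4, T=19, G=7
Total G or C: 7 + 4 = 11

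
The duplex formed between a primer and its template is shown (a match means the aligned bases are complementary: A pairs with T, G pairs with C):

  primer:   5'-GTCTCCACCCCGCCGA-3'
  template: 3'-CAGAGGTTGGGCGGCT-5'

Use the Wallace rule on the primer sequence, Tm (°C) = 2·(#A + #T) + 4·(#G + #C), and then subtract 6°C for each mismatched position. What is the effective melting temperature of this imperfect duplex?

Primer base counts: A=2, T=2, G=3, C=9 → A+T=4, G+C=12
Perfect-match Tm = 2(4) + 4(12) = 8 + 48 = 56°C
Mismatches (positions where the bases are not complementary): 1 (at position 8)
Effective Tm = 56 − 1×6 = 56 − 6 = 50°C

50°C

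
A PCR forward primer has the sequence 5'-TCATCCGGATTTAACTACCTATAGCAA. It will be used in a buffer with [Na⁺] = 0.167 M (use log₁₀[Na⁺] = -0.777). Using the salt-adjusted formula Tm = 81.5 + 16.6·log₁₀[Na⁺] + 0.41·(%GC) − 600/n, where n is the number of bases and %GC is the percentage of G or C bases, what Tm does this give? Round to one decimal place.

Length n = 27. Counting bases: A=9, T=8, G=3, C=7
G+C = 10, so %GC = 10/27 × 100 = 37.037%
Salt term: 16.6 × (-0.777) = -12.898
GC term: 0.41 × 37.037 = 15.185; length term: −600/27 = −22.222
Tm = 81.5 + (-12.898) + 15.185 − 22.222 = 61.565 → 61.6°C

61.6°C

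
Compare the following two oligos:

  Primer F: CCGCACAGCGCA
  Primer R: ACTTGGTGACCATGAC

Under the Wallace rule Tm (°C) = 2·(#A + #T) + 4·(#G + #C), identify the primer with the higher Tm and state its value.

Primer R, 48°C

Primer F: A+T=3, G+C=9 → Tm = 2(3)+4(9) = 42°C
Primer R: A+T=8, G+C=8 → Tm = 2(8)+4(8) = 48°C
42°C vs 48°C → primer R is higher.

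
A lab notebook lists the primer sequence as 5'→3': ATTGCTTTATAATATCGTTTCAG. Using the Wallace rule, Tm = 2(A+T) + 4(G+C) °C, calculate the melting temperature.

58°C

Counting bases: C=3, G=3, T=11, A=6
So N_AT = 17 and N_GC = 6.
Tm = 2×17 + 4×6 = 58°C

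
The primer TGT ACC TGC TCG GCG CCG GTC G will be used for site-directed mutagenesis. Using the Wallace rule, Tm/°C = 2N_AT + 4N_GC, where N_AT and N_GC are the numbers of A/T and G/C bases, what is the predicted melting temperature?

Base counts: G=8, T=5, C=8, A=1
So N_AT = 6 and N_GC = 16.
Tm = 2(6) + 4(16) = 12 + 64 = 76°C

76°C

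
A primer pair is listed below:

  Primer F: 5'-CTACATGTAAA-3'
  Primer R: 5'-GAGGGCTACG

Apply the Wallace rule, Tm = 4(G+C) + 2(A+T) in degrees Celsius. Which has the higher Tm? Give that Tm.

Primer R, 34°C

Primer F: A+T=8, G+C=3 → Tm = 2(8)+4(3) = 28°C
Primer R: A+T=3, G+C=7 → Tm = 2(3)+4(7) = 34°C
28°C vs 34°C → primer R is higher.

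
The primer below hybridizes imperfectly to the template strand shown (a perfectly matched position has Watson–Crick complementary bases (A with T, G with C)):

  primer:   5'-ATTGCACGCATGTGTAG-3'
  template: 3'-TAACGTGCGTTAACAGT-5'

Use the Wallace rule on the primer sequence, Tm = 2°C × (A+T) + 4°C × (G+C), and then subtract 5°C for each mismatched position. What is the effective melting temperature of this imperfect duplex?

Primer base counts: A=4, T=5, G=5, C=3 → A+T=9, G+C=8
Perfect-match Tm = 2(9) + 4(8) = 18 + 32 = 50°C
Mismatches (positions where the bases are not complementary): 4 (at positions 11, 12, 16, 17)
Effective Tm = 50 − 4×5 = 50 − 20 = 30°C

30°C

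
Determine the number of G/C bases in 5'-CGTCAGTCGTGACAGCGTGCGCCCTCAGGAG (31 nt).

21

Scanning the sequence gives A=5, G=11, T=5, C=10.
G+C = 11 + 10 = 21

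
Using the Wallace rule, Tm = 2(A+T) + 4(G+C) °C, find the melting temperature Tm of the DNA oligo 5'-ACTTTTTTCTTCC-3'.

Counting bases: A=1, T=8, G=0, C=4
So N_AT = 9 and N_GC = 4.
Tm = 2(9) + 4(4) = 18 + 16 = 34°C

34°C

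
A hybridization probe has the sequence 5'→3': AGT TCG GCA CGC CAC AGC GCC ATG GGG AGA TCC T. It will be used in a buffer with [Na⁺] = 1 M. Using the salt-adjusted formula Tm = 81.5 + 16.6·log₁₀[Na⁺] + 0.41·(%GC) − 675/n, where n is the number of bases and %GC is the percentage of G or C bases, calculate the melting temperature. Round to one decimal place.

Length n = 34. Base counts: C=11, G=11, A=7, T=5
G+C = 22, so %GC = 22/34 × 100 = 64.706%
Salt term: 16.6 × (0) = 0
GC term: 0.41 × 64.706 = 26.529; length term: −675/34 = −19.853
Tm = 81.5 + (0) + 26.529 − 19.853 = 88.176 → 88.2°C

88.2°C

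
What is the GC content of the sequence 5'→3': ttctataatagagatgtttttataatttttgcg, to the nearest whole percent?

T=17, C=2, G=5, A=9
G+C = 5 + 2 = 7 out of 33 bases
%GC = 7/33 × 100 = 21.21% ≈ 21%

21%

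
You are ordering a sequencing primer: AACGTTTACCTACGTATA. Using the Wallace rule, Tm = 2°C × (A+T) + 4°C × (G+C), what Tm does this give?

Scanning the sequence gives C=4, G=2, T=6, A=6.
AT pairs contribute 12, GC pairs contribute 6.
Tm = 2(12) + 4(6) = 24 + 24 = 48°C

48°C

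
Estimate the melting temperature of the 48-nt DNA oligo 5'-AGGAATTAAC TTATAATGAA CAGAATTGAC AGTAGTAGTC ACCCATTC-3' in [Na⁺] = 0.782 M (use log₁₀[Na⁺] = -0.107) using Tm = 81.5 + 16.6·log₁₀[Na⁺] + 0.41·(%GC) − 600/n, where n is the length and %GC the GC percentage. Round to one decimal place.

Length n = 48. G=8, C=8, A=19, T=13
G+C = 16, so %GC = 16/48 × 100 = 33.333%
Salt term: 16.6 × (-0.107) = -1.776
GC term: 0.41 × 33.333 = 13.667; length term: −600/48 = −12.5
Tm = 81.5 + (-1.776) + 13.667 − 12.5 = 80.891 → 80.9°C

80.9°C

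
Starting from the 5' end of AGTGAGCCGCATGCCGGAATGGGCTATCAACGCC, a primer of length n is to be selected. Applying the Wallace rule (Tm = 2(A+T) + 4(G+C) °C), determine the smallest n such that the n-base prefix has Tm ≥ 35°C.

n = 11

First 10 bases: AGTGAGCCGC → Tm = 34°C (< 35°C)
First 11 bases: AGTGAGCCGCA → Tm = 36°C (≥ 35°C)
Since every base adds ≥2°C, Tm only increases with n, so the threshold is first crossed at n = 11.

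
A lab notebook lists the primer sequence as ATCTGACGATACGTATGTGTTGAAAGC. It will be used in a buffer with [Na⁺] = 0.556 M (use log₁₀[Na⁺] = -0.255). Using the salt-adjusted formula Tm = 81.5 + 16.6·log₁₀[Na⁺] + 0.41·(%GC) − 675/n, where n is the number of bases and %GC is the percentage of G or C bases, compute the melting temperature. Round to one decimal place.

69.0°C

Length n = 27. Counting bases: T=8, A=8, G=7, C=4
G+C = 11, so %GC = 11/27 × 100 = 40.741%
Salt term: 16.6 × (-0.255) = -4.233
GC term: 0.41 × 40.741 = 16.704; length term: −675/27 = −25
Tm = 81.5 + (-4.233) + 16.704 − 25 = 68.971 → 69.0°C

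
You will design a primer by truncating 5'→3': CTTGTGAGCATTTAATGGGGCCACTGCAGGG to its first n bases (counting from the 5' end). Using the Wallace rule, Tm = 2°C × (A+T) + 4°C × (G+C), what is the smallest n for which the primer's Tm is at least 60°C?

n = 21

First 20 bases: CTTGTGAGCATTTAATGGGG → Tm = 58°C (< 60°C)
First 21 bases: CTTGTGAGCATTTAATGGGGC → Tm = 62°C (≥ 60°C)
Each additional base adds 2°C (A/T) or 4°C (G/C), so Tm is non-decreasing in n; n = 21 is the first length to reach 60°C.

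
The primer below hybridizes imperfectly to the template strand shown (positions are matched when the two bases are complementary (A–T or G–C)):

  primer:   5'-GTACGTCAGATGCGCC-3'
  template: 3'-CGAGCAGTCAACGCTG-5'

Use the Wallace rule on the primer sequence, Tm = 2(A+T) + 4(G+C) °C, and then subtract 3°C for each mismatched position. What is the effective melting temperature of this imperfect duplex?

Primer base counts: A=3, T=3, G=5, C=5 → A+T=6, G+C=10
Perfect-match Tm = 2(6) + 4(10) = 12 + 40 = 52°C
Mismatches (positions where the bases are not complementary): 4 (at positions 2, 3, 10, 15)
Effective Tm = 52 − 4×3 = 52 − 12 = 40°C

40°C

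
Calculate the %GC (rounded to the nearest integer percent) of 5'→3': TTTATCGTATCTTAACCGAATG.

T=9, G=3, A=6, C=4
G+C = 3 + 4 = 7 out of 22 bases
%GC = 7/22 × 100 = 31.82% ≈ 32%

32%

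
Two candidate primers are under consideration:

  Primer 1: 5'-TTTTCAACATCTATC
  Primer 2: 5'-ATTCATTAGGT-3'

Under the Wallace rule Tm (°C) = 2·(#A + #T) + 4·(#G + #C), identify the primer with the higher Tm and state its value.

Primer 1: A+T=11, G+C=4 → Tm = 2(11)+4(4) = 38°C
Primer 2: A+T=8, G+C=3 → Tm = 2(8)+4(3) = 28°C
38°C vs 28°C → primer 1 is higher.

Primer 1, 38°C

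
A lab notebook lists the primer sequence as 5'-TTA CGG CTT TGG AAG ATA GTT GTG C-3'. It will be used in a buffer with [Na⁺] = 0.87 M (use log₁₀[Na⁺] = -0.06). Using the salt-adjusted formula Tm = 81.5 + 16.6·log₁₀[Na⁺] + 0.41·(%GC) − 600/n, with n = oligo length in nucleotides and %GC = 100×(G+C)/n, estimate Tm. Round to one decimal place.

74.5°C

Length n = 25. Scanning the sequence gives A=5, G=8, C=3, T=9.
G+C = 11, so %GC = 11/25 × 100 = 44%
Salt term: 16.6 × (-0.06) = -0.996
GC term: 0.41 × 44 = 18.04; length term: −600/25 = −24
Tm = 81.5 + (-0.996) + 18.04 − 24 = 74.544 → 74.5°C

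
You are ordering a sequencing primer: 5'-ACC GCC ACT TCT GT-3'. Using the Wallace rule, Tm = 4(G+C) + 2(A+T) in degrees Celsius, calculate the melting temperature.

44°C

A=2, C=6, T=4, G=2
A+T = 6, G+C = 8
Tm = 4·8 + 2·6 = 32 + 12 = 44°C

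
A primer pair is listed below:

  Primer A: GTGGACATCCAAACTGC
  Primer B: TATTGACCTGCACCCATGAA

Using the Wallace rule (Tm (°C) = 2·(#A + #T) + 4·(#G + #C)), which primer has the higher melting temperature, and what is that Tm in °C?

Primer A: A+T=8, G+C=9 → Tm = 2(8)+4(9) = 52°C
Primer B: A+T=11, G+C=9 → Tm = 2(11)+4(9) = 58°C
52°C vs 58°C → primer B is higher.

Primer B, 58°C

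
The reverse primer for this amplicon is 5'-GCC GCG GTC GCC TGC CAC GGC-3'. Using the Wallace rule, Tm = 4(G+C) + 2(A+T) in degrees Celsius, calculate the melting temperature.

G=8, A=1, T=2, C=10
AT pairs contribute 3, GC pairs contribute 18.
Tm = 4·18 + 2·3 = 72 + 6 = 78°C

78°C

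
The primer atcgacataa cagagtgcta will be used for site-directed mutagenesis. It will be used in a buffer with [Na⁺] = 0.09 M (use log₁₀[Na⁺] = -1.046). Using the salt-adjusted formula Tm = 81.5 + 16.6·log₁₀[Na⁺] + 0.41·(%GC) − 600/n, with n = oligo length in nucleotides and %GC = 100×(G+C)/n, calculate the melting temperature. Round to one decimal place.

50.5°C

Length n = 20. Scanning the sequence gives A=8, G=4, C=4, T=4.
G+C = 8, so %GC = 8/20 × 100 = 40%
Salt term: 16.6 × (-1.046) = -17.364
GC term: 0.41 × 40 = 16.4; length term: −600/20 = −30
Tm = 81.5 + (-17.364) + 16.4 − 30 = 50.536 → 50.5°C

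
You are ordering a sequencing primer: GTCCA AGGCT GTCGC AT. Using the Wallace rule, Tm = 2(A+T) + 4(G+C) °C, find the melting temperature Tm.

T=4, C=5, A=3, G=5
A+T = 7, G+C = 10
Tm = 4·10 + 2·7 = 40 + 14 = 54°C

54°C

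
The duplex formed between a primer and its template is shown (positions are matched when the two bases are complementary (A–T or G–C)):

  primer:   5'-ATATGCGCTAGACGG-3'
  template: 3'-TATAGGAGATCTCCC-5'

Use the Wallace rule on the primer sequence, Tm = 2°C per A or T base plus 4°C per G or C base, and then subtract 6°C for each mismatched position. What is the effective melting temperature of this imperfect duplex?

28°C

Primer base counts: A=4, T=3, G=5, C=3 → A+T=7, G+C=8
Perfect-match Tm = 2(7) + 4(8) = 14 + 32 = 46°C
Mismatches (positions where the bases are not complementary): 3 (at positions 5, 7, 13)
Effective Tm = 46 − 3×6 = 46 − 18 = 28°C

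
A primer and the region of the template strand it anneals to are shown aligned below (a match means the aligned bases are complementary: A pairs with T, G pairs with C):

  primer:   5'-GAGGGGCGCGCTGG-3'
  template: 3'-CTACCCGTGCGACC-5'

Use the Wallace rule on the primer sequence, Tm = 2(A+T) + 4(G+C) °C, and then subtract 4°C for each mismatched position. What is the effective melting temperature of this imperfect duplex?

Primer base counts: A=1, T=1, G=9, C=3 → A+T=2, G+C=12
Perfect-match Tm = 2(2) + 4(12) = 4 + 48 = 52°C
Mismatches (positions where the bases are not complementary): 2 (at positions 3, 8)
Effective Tm = 52 − 2×4 = 52 − 8 = 44°C

44°C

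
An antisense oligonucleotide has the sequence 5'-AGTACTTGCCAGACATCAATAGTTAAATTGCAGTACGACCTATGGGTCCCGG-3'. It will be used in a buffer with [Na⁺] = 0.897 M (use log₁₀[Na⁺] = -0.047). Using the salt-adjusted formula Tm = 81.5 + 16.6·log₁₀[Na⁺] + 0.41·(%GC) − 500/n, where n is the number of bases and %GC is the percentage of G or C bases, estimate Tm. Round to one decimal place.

90.0°C

Length n = 52. Counting bases: G=12, C=12, T=13, A=15
G+C = 24, so %GC = 24/52 × 100 = 46.154%
Salt term: 16.6 × (-0.047) = -0.78
GC term: 0.41 × 46.154 = 18.923; length term: −500/52 = −9.615
Tm = 81.5 + (-0.78) + 18.923 − 9.615 = 90.028 → 90.0°C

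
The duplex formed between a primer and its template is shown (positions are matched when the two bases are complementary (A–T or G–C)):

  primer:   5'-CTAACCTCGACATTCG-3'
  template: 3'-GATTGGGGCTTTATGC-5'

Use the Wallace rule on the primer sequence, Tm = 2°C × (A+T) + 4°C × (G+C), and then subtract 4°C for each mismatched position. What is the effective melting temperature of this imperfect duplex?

36°C

Primer base counts: A=4, T=4, G=2, C=6 → A+T=8, G+C=8
Perfect-match Tm = 2(8) + 4(8) = 16 + 32 = 48°C
Mismatches (positions where the bases are not complementary): 3 (at positions 7, 11, 14)
Effective Tm = 48 − 3×4 = 48 − 12 = 36°C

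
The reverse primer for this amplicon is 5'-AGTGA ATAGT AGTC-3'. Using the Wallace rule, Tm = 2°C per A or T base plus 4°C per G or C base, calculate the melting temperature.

Base counts: C=1, G=4, T=4, A=5
AT pairs contribute 9, GC pairs contribute 5.
Tm = 2×9 + 4×5 = 38°C

38°C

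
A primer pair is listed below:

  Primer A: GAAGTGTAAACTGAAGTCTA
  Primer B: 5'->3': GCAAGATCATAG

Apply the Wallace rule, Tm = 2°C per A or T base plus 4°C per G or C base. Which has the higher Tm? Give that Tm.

Primer A, 54°C

Primer A: A+T=13, G+C=7 → Tm = 2(13)+4(7) = 54°C
Primer B: A+T=7, G+C=5 → Tm = 2(7)+4(5) = 34°C
54°C vs 34°C → primer A is higher.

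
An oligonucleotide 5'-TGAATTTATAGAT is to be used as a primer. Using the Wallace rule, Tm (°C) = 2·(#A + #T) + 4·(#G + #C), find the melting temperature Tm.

Scanning the sequence gives T=6, A=5, G=2, C=0.
AT pairs contribute 11, GC pairs contribute 2.
Tm = 4·2 + 2·11 = 8 + 22 = 30°C

30°C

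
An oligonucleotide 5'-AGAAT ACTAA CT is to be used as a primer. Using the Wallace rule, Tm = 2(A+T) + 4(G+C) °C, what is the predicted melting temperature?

Scanning the sequence gives A=6, T=3, G=1, C=2.
AT pairs contribute 9, GC pairs contribute 3.
Tm = 4·3 + 2·9 = 12 + 18 = 30°C

30°C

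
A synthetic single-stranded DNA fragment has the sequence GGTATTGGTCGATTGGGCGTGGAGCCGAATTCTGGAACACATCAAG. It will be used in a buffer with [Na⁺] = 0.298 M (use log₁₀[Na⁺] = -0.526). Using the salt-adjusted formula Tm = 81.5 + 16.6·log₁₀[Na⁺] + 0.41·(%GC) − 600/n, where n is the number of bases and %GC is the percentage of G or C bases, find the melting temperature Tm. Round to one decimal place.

81.1°C

Length n = 46. G=16, T=11, A=11, C=8
G+C = 24, so %GC = 24/46 × 100 = 52.174%
Salt term: 16.6 × (-0.526) = -8.732
GC term: 0.41 × 52.174 = 21.391; length term: −600/46 = −13.043
Tm = 81.5 + (-8.732) + 21.391 − 13.043 = 81.116 → 81.1°C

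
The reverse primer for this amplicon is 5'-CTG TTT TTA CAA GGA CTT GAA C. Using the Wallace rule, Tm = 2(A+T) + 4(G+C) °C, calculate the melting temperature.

60°C

G=4, C=4, T=8, A=6
A+T = 14, G+C = 8
Tm = 4·8 + 2·14 = 32 + 28 = 60°C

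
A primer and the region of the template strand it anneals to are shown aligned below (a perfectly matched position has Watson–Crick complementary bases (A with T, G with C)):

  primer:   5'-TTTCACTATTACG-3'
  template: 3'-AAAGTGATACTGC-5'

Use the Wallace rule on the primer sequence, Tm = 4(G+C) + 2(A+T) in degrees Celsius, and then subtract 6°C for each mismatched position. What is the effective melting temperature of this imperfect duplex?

28°C

Primer base counts: A=3, T=6, G=1, C=3 → A+T=9, G+C=4
Perfect-match Tm = 2(9) + 4(4) = 18 + 16 = 34°C
Mismatches (positions where the bases are not complementary): 1 (at position 10)
Effective Tm = 34 − 1×6 = 34 − 6 = 28°C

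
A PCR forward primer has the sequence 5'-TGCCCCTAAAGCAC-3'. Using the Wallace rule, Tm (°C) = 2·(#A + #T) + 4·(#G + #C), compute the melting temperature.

Base counts: G=2, C=6, T=2, A=4
A+T = 6, G+C = 8
Tm = 2(6) + 4(8) = 12 + 32 = 44°C

44°C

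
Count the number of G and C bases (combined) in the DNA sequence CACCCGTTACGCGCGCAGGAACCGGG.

Scanning the sequence gives G=9, C=10, T=2, A=5.
G+C = 9 + 10 = 19

19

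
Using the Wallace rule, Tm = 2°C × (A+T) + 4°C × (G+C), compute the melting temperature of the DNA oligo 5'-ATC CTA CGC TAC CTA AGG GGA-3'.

Base counts: A=6, C=6, G=5, T=4
So N_AT = 10 and N_GC = 11.
Tm = 2(10) + 4(11) = 20 + 44 = 64°C

64°C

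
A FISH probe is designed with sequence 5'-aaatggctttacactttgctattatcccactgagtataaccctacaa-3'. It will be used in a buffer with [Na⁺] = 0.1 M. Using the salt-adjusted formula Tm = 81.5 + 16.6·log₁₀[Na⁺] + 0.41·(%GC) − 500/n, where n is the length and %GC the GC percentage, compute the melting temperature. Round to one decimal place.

69.1°C

Length n = 47. Base counts: C=12, A=15, T=15, G=5
G+C = 17, so %GC = 17/47 × 100 = 36.17%
Salt term: 16.6 × (-1) = -16.6
GC term: 0.41 × 36.17 = 14.83; length term: −500/47 = −10.638
Tm = 81.5 + (-16.6) + 14.83 − 10.638 = 69.092 → 69.1°C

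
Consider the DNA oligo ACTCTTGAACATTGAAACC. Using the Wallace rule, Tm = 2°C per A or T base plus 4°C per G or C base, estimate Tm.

52°C

Counting bases: T=5, C=5, A=7, G=2
A+T = 12, G+C = 7
Tm = 4·7 + 2·12 = 28 + 24 = 52°C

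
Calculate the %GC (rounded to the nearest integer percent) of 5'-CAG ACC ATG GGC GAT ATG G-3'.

T=3, A=5, C=4, G=7
G+C = 7 + 4 = 11 out of 19 bases
%GC = 11/19 × 100 = 57.89% ≈ 58%

58%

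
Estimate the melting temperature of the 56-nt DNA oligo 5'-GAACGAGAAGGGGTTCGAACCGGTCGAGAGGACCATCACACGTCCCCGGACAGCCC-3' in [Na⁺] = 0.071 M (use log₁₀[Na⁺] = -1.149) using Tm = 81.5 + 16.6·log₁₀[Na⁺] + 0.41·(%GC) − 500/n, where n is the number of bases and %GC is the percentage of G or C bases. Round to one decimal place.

Length n = 56. Scanning the sequence gives T=5, A=15, C=18, G=18.
G+C = 36, so %GC = 36/56 × 100 = 64.286%
Salt term: 16.6 × (-1.149) = -19.073
GC term: 0.41 × 64.286 = 26.357; length term: −500/56 = −8.929
Tm = 81.5 + (-19.073) + 26.357 − 8.929 = 79.855 → 79.9°C

79.9°C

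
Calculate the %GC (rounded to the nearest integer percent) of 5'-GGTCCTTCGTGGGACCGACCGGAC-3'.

71%

Scanning the sequence gives G=9, A=3, T=4, C=8.
G+C = 9 + 8 = 17 out of 24 bases
%GC = 17/24 × 100 = 70.83% ≈ 71%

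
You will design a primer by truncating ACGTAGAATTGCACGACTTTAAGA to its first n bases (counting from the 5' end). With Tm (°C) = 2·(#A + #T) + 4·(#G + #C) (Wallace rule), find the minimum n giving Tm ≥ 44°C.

n = 15

First 14 bases: ACGTAGAATTGCAC → Tm = 40°C (< 44°C)
First 15 bases: ACGTAGAATTGCACG → Tm = 44°C (≥ 44°C)
Each additional base adds 2°C (A/T) or 4°C (G/C), so Tm is non-decreasing in n; n = 15 is the first length to reach 44°C.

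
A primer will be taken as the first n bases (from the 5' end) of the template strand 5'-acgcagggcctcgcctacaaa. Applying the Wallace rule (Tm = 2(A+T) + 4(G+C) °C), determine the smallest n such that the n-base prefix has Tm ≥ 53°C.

n = 15

First 14 bases: ACGCAGGGCCTCGC → Tm = 50°C (< 53°C)
First 15 bases: ACGCAGGGCCTCGCC → Tm = 54°C (≥ 53°C)
Since every base adds ≥2°C, Tm only increases with n, so the threshold is first crossed at n = 15.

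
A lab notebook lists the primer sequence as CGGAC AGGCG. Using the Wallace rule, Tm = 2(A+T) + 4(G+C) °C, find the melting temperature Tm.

36°C

Scanning the sequence gives C=3, A=2, T=0, G=5.
A+T = 2, G+C = 8
Tm = 2(2) + 4(8) = 4 + 32 = 36°C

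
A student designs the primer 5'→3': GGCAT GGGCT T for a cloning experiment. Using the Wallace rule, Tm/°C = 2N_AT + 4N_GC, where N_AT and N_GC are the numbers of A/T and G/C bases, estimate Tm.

A=1, C=2, G=5, T=3
A+T = 4, G+C = 7
Tm = 4·7 + 2·4 = 28 + 8 = 36°C

36°C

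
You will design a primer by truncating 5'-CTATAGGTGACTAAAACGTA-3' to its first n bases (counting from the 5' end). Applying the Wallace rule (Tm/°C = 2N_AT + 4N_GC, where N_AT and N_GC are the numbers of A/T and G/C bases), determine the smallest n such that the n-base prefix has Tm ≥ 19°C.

n = 7

First 6 bases: CTATAG → Tm = 16°C (< 19°C)
First 7 bases: CTATAGG → Tm = 20°C (≥ 19°C)
Each additional base adds 2°C (A/T) or 4°C (G/C), so Tm is non-decreasing in n; n = 7 is the first length to reach 19°C.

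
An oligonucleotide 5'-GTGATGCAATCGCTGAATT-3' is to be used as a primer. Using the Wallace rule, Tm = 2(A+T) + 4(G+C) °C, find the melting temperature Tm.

54°C

Counting bases: G=5, T=6, C=3, A=5
So N_AT = 11 and N_GC = 8.
Tm = 2×11 + 4×8 = 54°C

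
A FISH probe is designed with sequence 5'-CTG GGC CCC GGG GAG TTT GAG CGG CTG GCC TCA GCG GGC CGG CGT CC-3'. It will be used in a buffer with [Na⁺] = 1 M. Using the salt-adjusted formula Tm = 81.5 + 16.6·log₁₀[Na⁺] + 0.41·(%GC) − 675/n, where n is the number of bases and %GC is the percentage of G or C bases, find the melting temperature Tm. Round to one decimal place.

Length n = 47. Base counts: T=7, C=16, G=21, A=3
G+C = 37, so %GC = 37/47 × 100 = 78.723%
Salt term: 16.6 × (0) = 0
GC term: 0.41 × 78.723 = 32.276; length term: −675/47 = −14.362
Tm = 81.5 + (0) + 32.276 − 14.362 = 99.414 → 99.4°C

99.4°C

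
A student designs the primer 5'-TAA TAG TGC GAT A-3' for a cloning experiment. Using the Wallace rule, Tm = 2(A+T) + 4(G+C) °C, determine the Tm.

34°C

Base counts: T=4, A=5, G=3, C=1
A+T = 9, G+C = 4
Tm = 4·4 + 2·9 = 16 + 18 = 34°C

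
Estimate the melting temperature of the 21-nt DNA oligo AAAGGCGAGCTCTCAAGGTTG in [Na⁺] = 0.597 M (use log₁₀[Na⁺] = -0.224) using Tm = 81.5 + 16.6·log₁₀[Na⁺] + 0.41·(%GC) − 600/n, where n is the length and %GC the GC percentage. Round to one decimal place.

Length n = 21. C=4, T=4, G=7, A=6
G+C = 11, so %GC = 11/21 × 100 = 52.381%
Salt term: 16.6 × (-0.224) = -3.718
GC term: 0.41 × 52.381 = 21.476; length term: −600/21 = −28.571
Tm = 81.5 + (-3.718) + 21.476 − 28.571 = 70.687 → 70.7°C

70.7°C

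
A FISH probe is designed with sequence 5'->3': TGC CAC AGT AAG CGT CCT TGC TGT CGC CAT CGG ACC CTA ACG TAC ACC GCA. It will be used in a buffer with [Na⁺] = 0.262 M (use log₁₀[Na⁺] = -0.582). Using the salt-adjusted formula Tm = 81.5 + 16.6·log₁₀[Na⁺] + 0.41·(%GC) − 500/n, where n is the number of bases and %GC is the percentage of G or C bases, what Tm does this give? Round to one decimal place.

Length n = 51. Counting bases: T=10, G=11, A=11, C=19
G+C = 30, so %GC = 30/51 × 100 = 58.824%
Salt term: 16.6 × (-0.582) = -9.661
GC term: 0.41 × 58.824 = 24.118; length term: −500/51 = −9.804
Tm = 81.5 + (-9.661) + 24.118 − 9.804 = 86.153 → 86.2°C

86.2°C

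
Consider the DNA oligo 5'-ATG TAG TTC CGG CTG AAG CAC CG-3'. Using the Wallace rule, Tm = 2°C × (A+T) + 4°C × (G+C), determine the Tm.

72°C

G=7, T=5, C=6, A=5
So N_AT = 10 and N_GC = 13.
Tm = 2(10) + 4(13) = 20 + 52 = 72°C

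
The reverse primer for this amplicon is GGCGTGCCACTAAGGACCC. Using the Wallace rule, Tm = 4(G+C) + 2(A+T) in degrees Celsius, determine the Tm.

64°C

Base counts: C=7, T=2, G=6, A=4
So N_AT = 6 and N_GC = 13.
Tm = 2(6) + 4(13) = 12 + 52 = 64°C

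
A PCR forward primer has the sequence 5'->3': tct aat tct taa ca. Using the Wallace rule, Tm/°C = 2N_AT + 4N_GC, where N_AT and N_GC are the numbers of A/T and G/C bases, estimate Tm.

34°C

Counting bases: T=6, G=0, A=5, C=3
So N_AT = 11 and N_GC = 3.
Tm = 4·3 + 2·11 = 12 + 22 = 34°C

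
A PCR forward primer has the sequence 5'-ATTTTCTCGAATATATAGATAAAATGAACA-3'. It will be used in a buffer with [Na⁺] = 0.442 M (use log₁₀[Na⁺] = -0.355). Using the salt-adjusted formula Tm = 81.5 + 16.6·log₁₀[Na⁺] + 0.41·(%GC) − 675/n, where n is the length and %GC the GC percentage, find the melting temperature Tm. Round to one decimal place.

Length n = 30. Counting bases: A=14, G=3, T=10, C=3
G+C = 6, so %GC = 6/30 × 100 = 20%
Salt term: 16.6 × (-0.355) = -5.893
GC term: 0.41 × 20 = 8.2; length term: −675/30 = −22.5
Tm = 81.5 + (-5.893) + 8.2 − 22.5 = 61.307 → 61.3°C

61.3°C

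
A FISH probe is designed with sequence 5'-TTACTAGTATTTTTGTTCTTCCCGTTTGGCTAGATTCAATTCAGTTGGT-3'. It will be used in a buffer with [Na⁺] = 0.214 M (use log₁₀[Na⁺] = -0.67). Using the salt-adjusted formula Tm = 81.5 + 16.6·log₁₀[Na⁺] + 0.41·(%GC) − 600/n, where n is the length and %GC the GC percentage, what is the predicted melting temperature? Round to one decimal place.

Length n = 49. Base counts: G=9, A=8, C=8, T=24
G+C = 17, so %GC = 17/49 × 100 = 34.694%
Salt term: 16.6 × (-0.67) = -11.122
GC term: 0.41 × 34.694 = 14.225; length term: −600/49 = −12.245
Tm = 81.5 + (-11.122) + 14.225 − 12.245 = 72.358 → 72.4°C

72.4°C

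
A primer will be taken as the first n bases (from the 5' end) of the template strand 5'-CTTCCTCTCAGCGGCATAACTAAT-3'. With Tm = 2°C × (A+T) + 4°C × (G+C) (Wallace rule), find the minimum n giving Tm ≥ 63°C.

n = 21

First 20 bases: CTTCCTCTCAGCGGCATAAC → Tm = 62°C (< 63°C)
First 21 bases: CTTCCTCTCAGCGGCATAACT → Tm = 64°C (≥ 63°C)
Each additional base adds 2°C (A/T) or 4°C (G/C), so Tm is non-decreasing in n; n = 21 is the first length to reach 63°C.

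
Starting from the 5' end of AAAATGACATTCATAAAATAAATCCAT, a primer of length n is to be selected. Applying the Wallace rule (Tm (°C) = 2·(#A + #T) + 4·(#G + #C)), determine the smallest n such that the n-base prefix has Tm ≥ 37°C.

n = 16

First 15 bases: AAAATGACATTCATA → Tm = 36°C (< 37°C)
First 16 bases: AAAATGACATTCATAA → Tm = 38°C (≥ 37°C)
Each additional base adds 2°C (A/T) or 4°C (G/C), so Tm is non-decreasing in n; n = 16 is the first length to reach 37°C.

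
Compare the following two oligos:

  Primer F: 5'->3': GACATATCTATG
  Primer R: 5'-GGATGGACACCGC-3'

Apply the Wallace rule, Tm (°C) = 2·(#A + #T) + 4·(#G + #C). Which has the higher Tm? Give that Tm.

Primer R, 44°C

Primer F: A+T=8, G+C=4 → Tm = 2(8)+4(4) = 32°C
Primer R: A+T=4, G+C=9 → Tm = 2(4)+4(9) = 44°C
32°C vs 44°C → primer R is higher.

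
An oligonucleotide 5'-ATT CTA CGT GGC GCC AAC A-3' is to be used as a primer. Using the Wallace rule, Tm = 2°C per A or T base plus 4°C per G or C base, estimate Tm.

Scanning the sequence gives A=5, T=4, G=4, C=6.
So N_AT = 9 and N_GC = 10.
Tm = 4·10 + 2·9 = 40 + 18 = 58°C

58°C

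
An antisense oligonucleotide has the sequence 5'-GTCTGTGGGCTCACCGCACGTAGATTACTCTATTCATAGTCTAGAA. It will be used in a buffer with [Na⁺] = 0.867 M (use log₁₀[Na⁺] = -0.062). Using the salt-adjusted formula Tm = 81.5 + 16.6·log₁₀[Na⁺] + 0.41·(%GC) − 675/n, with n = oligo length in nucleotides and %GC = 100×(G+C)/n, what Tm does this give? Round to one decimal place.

Length n = 46. Scanning the sequence gives T=14, G=10, C=11, A=11.
G+C = 21, so %GC = 21/46 × 100 = 45.652%
Salt term: 16.6 × (-0.062) = -1.029
GC term: 0.41 × 45.652 = 18.717; length term: −675/46 = −14.674
Tm = 81.5 + (-1.029) + 18.717 − 14.674 = 84.514 → 84.5°C

84.5°C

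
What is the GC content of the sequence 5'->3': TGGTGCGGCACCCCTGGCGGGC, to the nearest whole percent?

A=1, G=10, C=8, T=3
G+C = 10 + 8 = 18 out of 22 bases
%GC = 18/22 × 100 = 81.82% ≈ 82%

82%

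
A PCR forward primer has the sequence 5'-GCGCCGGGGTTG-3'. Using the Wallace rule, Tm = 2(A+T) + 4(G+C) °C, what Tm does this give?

Base counts: G=7, A=0, T=2, C=3
A+T = 2, G+C = 10
Tm = 4·10 + 2·2 = 40 + 4 = 44°C

44°C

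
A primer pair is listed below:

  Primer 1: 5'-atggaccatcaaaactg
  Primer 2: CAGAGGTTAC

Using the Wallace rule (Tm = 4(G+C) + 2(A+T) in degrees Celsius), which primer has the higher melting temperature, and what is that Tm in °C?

Primer 1: A+T=10, G+C=7 → Tm = 2(10)+4(7) = 48°C
Primer 2: A+T=5, G+C=5 → Tm = 2(5)+4(5) = 30°C
48°C vs 30°C → primer 1 is higher.

Primer 1, 48°C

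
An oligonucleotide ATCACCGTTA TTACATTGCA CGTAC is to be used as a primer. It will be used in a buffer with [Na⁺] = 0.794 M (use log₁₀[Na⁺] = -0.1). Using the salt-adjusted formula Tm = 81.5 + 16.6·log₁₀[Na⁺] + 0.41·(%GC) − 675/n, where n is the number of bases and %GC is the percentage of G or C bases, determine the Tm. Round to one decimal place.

69.2°C

Length n = 25. C=7, G=3, T=8, A=7
G+C = 10, so %GC = 10/25 × 100 = 40%
Salt term: 16.6 × (-0.1) = -1.66
GC term: 0.41 × 40 = 16.4; length term: −675/25 = −27
Tm = 81.5 + (-1.66) + 16.4 − 27 = 69.24 → 69.2°C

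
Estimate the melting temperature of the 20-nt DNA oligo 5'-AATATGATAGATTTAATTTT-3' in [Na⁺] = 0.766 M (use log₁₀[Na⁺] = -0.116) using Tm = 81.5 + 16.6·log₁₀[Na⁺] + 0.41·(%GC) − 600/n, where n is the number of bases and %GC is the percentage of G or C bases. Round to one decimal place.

53.7°C

Length n = 20. T=10, C=0, A=8, G=2
G+C = 2, so %GC = 2/20 × 100 = 10%
Salt term: 16.6 × (-0.116) = -1.926
GC term: 0.41 × 10 = 4.1; length term: −600/20 = −30
Tm = 81.5 + (-1.926) + 4.1 − 30 = 53.674 → 53.7°C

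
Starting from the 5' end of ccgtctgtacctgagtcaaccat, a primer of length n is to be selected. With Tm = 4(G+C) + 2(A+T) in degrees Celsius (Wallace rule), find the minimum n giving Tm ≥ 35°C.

n = 11

First 10 bases: CCGTCTGTAC → Tm = 32°C (< 35°C)
First 11 bases: CCGTCTGTACC → Tm = 36°C (≥ 35°C)
Each additional base adds 2°C (A/T) or 4°C (G/C), so Tm is non-decreasing in n; n = 11 is the first length to reach 35°C.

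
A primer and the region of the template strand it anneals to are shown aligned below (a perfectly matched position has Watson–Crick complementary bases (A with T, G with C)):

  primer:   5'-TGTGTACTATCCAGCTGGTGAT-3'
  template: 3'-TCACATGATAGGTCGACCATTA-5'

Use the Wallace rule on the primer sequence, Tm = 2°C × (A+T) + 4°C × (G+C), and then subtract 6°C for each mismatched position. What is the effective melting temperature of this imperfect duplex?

52°C

Primer base counts: A=4, T=8, G=6, C=4 → A+T=12, G+C=10
Perfect-match Tm = 2(12) + 4(10) = 24 + 40 = 64°C
Mismatches (positions where the bases are not complementary): 2 (at positions 1, 20)
Effective Tm = 64 − 2×6 = 64 − 12 = 52°C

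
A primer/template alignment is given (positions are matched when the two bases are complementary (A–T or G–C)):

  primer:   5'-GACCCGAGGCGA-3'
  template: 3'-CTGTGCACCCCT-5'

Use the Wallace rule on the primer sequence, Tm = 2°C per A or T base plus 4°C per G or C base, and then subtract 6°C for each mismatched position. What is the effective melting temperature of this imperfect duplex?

24°C

Primer base counts: A=3, T=0, G=5, C=4 → A+T=3, G+C=9
Perfect-match Tm = 2(3) + 4(9) = 6 + 36 = 42°C
Mismatches (positions where the bases are not complementary): 3 (at positions 4, 7, 10)
Effective Tm = 42 − 3×6 = 42 − 18 = 24°C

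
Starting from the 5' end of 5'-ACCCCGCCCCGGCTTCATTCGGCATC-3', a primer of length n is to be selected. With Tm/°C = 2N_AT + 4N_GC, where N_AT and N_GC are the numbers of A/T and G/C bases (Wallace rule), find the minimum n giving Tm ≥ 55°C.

n = 16

First 15 bases: ACCCCGCCCCGGCTT → Tm = 54°C (< 55°C)
First 16 bases: ACCCCGCCCCGGCTTC → Tm = 58°C (≥ 55°C)
Since every base adds ≥2°C, Tm only increases with n, so the threshold is first crossed at n = 16.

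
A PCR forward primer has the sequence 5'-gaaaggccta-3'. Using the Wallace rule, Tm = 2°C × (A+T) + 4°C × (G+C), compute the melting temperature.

Base counts: A=4, T=1, C=2, G=3
So N_AT = 5 and N_GC = 5.
Tm = 2(5) + 4(5) = 10 + 20 = 30°C

30°C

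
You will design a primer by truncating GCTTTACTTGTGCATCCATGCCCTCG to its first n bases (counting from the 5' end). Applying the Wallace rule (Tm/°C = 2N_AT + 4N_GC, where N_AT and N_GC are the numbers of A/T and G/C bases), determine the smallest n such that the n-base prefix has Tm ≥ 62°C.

First 20 bases: GCTTTACTTGTGCATCCATG → Tm = 58°C (< 62°C)
First 21 bases: GCTTTACTTGTGCATCCATGC → Tm = 62°C (≥ 62°C)
Since every base adds ≥2°C, Tm only increases with n, so the threshold is first crossed at n = 21.

n = 21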